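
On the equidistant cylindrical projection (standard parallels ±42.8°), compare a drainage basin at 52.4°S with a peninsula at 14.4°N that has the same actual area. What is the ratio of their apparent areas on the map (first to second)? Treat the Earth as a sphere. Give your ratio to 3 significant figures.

1.59

In the equirectangular projection with standard parallel φ₀ = 42.8° (x = Rλ cos φ₀, y = Rφ), meridians are true-scale (h = 1) and the parallel scale is k = cos φ₀ / cos φ.
Areal scale at 52.4°: h·k = 1.000 × 1.203 = 1.203.
Areal scale at 14.4°: h·k = 1.000 × 0.7575 = 0.7575.
Ratio = 1.203/0.7575 ≈ 1.59.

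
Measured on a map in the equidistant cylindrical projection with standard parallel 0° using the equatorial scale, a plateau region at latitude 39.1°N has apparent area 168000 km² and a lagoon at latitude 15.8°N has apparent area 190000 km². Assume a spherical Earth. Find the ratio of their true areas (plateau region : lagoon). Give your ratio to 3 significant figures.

On the plate carrée, areal scale = h·k = 1 × sec φ, so true area = apparent × cos φ.
True area of plateau region: 168000 × cos(39.1°) = 168000 × 0.7760 = 130400 km².
True area of lagoon: 190000 × cos(15.8°) = 190000 × 0.9622 = 182800 km².
Ratio = 130400 / 182800 ≈ 0.713.

0.713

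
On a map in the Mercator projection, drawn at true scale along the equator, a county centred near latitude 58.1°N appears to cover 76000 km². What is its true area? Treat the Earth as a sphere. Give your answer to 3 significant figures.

21200 km²

The Mercator projection is conformal; its linear scale factor is the same in every direction and equals sec φ = 1/cos φ.
Areal scale = k² = sec²φ = 1/cos²(58.1°) = 1/0.5284² = 3.581.
True area = apparent / (areal scale) = 76000 / 3.581 ≈ 21200 km².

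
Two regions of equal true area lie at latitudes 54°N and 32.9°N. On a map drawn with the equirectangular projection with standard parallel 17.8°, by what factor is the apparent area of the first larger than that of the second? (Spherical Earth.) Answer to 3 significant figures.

With standard parallel φ₀ = 17.8°, the equirectangular projection gives x = Rλ cos φ₀, y = Rφ, so h = 1 and k = cos 17.8° / cos φ.
Areal scale at 54°: h·k = 1.000 × 1.620 = 1.620.
Areal scale at 32.9°: h·k = 1.000 × 1.134 = 1.134.
Ratio = 1.620/1.134 ≈ 1.43.

1.43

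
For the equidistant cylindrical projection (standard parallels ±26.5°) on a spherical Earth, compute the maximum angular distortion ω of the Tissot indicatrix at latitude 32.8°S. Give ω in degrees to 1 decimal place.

In the equirectangular projection with standard parallel φ₀ = 26.5° (x = Rλ cos φ₀, y = Rφ), meridians are true-scale (h = 1) and the parallel scale is k = cos φ₀ / cos φ.
At 32.8°: h = 1.000, k = 1.065; principal scales a = 1.065, b = 1.000.
sin(ω/2) = (a − b)/(a + b) = 0.06468/2.065 = 0.03133, so ω = 2 arcsin(0.03133) ≈ 3.6°.

3.6°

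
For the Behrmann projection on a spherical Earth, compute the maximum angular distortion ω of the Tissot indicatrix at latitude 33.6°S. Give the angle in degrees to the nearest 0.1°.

Behrmann is a cylindrical equal-area projection with standard parallels at ±30°. Cylindrical equal-area (φ₀ = 30°): h = cos φ / cos 30° along meridians, k = cos 30° / cos φ along parallels; h·k = 1.
At 33.6°: h = 0.9618, k = 1.040; principal scales a = 1.040, b = 0.9618.
sin(ω/2) = (a − b)/(a + b) = 0.07797/2.002 = 0.03896, so ω = 2 arcsin(0.03896) ≈ 4.5°.

4.5°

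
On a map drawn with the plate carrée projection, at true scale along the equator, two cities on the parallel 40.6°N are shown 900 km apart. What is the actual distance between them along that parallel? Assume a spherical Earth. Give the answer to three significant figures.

683 km

Plate carrée maps x = Rλ, y = Rφ. The meridian scale is h = 1 and the parallel scale is k = 1/cos φ = sec φ.
Along the parallel at 40.6°, map distances are exaggerated by k = sec 40.6° = 1.317.
True distance = 900 / 1.317 = 900 × cos 40.6° ≈ 683 km.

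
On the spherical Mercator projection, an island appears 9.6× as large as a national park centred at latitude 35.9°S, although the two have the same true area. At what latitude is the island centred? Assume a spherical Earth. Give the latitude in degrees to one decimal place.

On Mercator, (apparent₁)/(apparent₂) = sec²φ₁ / sec²φ₂ when true areas are equal.
cos²φ₂ / cos²φ₁ = 9.6  ⇒  cos φ₁ = cos 35.9° / √9.6 = 0.8100/3.098 = 0.2614.
φ₁ = arccos(0.2614) ≈ 74.8°.

74.8°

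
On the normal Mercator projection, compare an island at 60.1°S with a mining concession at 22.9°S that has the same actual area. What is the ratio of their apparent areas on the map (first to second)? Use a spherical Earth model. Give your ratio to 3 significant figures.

3.41

Mercator areal scale is sec²φ.
At 60.1°: sec²(60.1°) = 1/0.4985² = 4.024.
At 22.9°: sec²(22.9°) = 1/0.9212² = 1.178.
Ratio = 4.024/1.178 = cos²(22.9°)/cos²(60.1°) ≈ 3.41.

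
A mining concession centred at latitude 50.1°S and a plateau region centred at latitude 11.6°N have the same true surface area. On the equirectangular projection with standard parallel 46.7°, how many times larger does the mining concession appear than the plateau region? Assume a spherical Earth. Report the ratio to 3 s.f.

The equidistant cylindrical projection with φ₀ = 46.7° has h = 1 (meridians true) and k = cos φ₀ / cos φ along parallels.
Areal scale at 50.1°: h·k = 1.000 × 1.069 = 1.069.
Areal scale at 11.6°: h·k = 1.000 × 0.7001 = 0.7001.
Ratio = 1.069/0.7001 ≈ 1.53.

1.53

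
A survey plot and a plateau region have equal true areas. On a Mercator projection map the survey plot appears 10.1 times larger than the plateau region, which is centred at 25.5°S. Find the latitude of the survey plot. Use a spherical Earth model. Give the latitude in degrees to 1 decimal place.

For equal true areas on Mercator, apparent areas scale as sec²φ, so the ratio is cos²φ₂ / cos²φ₁.
cos²φ₂ / cos²φ₁ = 10.1  ⇒  cos φ₁ = cos 25.5° / √10.1 = 0.9026/3.178 = 0.2840.
φ₁ = arccos(0.2840) ≈ 73.5°.

73.5°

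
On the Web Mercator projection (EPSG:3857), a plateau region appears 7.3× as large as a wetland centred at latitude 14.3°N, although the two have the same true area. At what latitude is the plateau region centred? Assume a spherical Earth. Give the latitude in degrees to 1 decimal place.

69.0°

Mercator areal scale is sec²φ, so apparent-area ratio = sec²φ₁ / sec²φ₂ = cos²φ₂ / cos²φ₁.
cos²φ₂ / cos²φ₁ = 7.3  ⇒  cos φ₁ = cos 14.3° / √7.3 = 0.9690/2.702 = 0.3586.
φ₁ = arccos(0.3586) ≈ 69.0°.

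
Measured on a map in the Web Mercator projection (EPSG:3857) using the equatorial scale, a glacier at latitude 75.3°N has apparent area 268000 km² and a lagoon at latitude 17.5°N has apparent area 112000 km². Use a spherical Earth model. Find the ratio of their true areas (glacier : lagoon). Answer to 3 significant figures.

Since Mercator area scale is 1/cos²φ, the true area equals the apparent area multiplied by cos²φ.
True area of glacier: 268000 × cos²(75.3°) = 268000 × 0.06439 = 17260 km².
True area of lagoon: 112000 × cos²(17.5°) = 112000 × 0.9096 = 101900 km².
Ratio = 17260 / 101900 ≈ 0.169.

0.169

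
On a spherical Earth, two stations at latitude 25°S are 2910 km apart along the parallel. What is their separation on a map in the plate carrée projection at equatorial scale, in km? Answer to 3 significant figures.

3210 km

Plate carrée maps x = Rλ, y = Rφ. The meridian scale is h = 1 and the parallel scale is k = 1/cos φ = sec φ.
Along the parallel, k = sec 25° = 1/0.9063 = 1.103.
Map distance = 2910 × 1.103 ≈ 3210 km.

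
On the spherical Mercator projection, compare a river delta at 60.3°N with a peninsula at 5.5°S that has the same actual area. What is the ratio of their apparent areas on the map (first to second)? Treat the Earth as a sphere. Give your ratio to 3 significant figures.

Mercator areal scale is sec²φ.
At 60.3°: sec²(60.3°) = 1/0.4955² = 4.074.
At 5.5°: sec²(5.5°) = 1/0.9954² = 1.009.
Ratio = 4.074/1.009 = cos²(5.5°)/cos²(60.3°) ≈ 4.04.

4.04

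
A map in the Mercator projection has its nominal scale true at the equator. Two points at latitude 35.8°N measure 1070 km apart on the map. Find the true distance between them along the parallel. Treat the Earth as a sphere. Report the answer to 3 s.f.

For Mercator, h = k = sec φ (a conformal cylindrical projection has a single point scale, 1/cos φ).
Along the parallel at 35.8°, map distances are exaggerated by k = sec 35.8° = 1.233.
True distance = 1070 / 1.233 = 1070 × cos 35.8° ≈ 868 km.

868 km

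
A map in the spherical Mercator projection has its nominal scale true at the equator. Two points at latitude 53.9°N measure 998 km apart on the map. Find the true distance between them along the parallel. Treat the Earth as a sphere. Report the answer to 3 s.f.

588 km

For Mercator, h = k = sec φ (a conformal cylindrical projection has a single point scale, 1/cos φ).
Along the parallel at 53.9°, map distances are exaggerated by k = sec 53.9° = 1.697.
True distance = 998 / 1.697 = 998 × cos 53.9° ≈ 588 km.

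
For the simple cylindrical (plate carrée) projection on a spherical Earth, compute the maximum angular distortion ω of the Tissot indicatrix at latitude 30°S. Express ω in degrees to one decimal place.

Plate carrée maps x = Rλ, y = Rφ. The meridian scale is h = 1 and the parallel scale is k = 1/cos φ = sec φ.
At 30°: h = 1.000, k = 1.155; principal scales a = 1.155, b = 1.000.
sin(ω/2) = (a − b)/(a + b) = 0.1547/2.155 = 0.07180, so ω = 2 arcsin(0.07180) ≈ 8.2°.

8.2°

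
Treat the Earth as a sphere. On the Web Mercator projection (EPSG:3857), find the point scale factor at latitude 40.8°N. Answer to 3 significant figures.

1.32

For Mercator, h = k = sec φ (a conformal cylindrical projection has a single point scale, 1/cos φ).
k = 1/cos 40.8° = 1/0.7570 = 1.321.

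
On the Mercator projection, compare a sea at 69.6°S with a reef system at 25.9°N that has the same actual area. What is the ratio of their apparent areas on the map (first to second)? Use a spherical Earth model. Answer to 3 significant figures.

6.66

Mercator is conformal with k = sec φ, so areal scale = k² = sec²φ.
At 69.6°: sec²(69.6°) = 1/0.3486² = 8.230.
At 25.9°: sec²(25.9°) = 1/0.8996² = 1.236.
Ratio = 8.230/1.236 = cos²(25.9°)/cos²(69.6°) ≈ 6.66.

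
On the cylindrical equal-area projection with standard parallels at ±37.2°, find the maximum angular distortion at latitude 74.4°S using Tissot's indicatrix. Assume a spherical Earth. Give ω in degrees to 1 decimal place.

A cylindrical equal-area projection with standard parallel φ₀ has meridian scale h = cos φ / cos φ₀ and parallel scale k = cos φ₀ / cos φ (so areas are preserved, h·k = 1).
At 74.4°: h = 0.3376, k = 2.962; principal scales a = 2.962, b = 0.3376.
sin(ω/2) = (a − b)/(a + b) = 2.624/3.300 = 0.7954, so ω = 2 arcsin(0.7954) ≈ 105.4°.

105.4°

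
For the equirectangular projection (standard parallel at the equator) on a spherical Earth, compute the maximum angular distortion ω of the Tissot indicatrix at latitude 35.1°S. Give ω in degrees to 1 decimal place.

11.5°

Plate carrée maps x = Rλ, y = Rφ. The meridian scale is h = 1 and the parallel scale is k = 1/cos φ = sec φ.
At 35.1°: h = 1.000, k = 1.222; principal scales a = 1.222, b = 1.000.
sin(ω/2) = (a − b)/(a + b) = 0.2223/2.222 = 0.1000, so ω = 2 arcsin(0.1000) ≈ 11.5°.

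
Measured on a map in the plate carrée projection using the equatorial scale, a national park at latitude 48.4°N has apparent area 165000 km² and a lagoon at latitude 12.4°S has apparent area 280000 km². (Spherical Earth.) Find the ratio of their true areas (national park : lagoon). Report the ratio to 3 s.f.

0.401

Plate carrée has h = 1 and k = sec φ, giving areal scale sec φ; true area = (apparent area) · cos φ.
True area of national park: 165000 × cos(48.4°) = 165000 × 0.6639 = 109500 km².
True area of lagoon: 280000 × cos(12.4°) = 280000 × 0.9767 = 273500 km².
Ratio = 109500 / 273500 ≈ 0.401.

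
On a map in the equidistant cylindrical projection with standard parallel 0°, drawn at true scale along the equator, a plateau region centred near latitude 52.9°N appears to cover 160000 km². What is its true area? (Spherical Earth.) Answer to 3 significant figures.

Plate carrée maps x = Rλ, y = Rφ. The meridian scale is h = 1 and the parallel scale is k = 1/cos φ = sec φ.
Areal scale = h·k = 1 × sec φ; at 52.9°, h = 1.000, k = 1.658, so h·k = 1.658.
True area = apparent / (areal scale) = 160000 / 1.658 ≈ 96500 km².

96500 km²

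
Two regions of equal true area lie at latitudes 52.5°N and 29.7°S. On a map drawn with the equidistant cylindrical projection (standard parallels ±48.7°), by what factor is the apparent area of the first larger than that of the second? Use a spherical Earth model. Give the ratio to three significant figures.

1.43

With standard parallel φ₀ = 48.7°, the equirectangular projection gives x = Rλ cos φ₀, y = Rφ, so h = 1 and k = cos 48.7° / cos φ.
Areal scale at 52.5°: h·k = 1.000 × 1.084 = 1.084.
Areal scale at 29.7°: h·k = 1.000 × 0.7598 = 0.7598.
Ratio = 1.084/0.7598 ≈ 1.43.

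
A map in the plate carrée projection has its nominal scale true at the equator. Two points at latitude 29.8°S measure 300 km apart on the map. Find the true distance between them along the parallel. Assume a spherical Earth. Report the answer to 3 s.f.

260 km

Plate carrée maps x = Rλ, y = Rφ. The meridian scale is h = 1 and the parallel scale is k = 1/cos φ = sec φ.
Along the parallel at 29.8°, map distances are exaggerated by k = sec 29.8° = 1.152.
True distance = 300 / 1.152 = 300 × cos 29.8° ≈ 260 km.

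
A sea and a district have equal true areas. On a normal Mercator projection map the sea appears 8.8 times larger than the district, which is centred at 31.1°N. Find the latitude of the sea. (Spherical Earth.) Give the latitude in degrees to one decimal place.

For equal true areas on Mercator, apparent areas scale as sec²φ, so the ratio is cos²φ₂ / cos²φ₁.
cos²φ₂ / cos²φ₁ = 8.8  ⇒  cos φ₁ = cos 31.1° / √8.8 = 0.8563/2.966 = 0.2886.
φ₁ = arccos(0.2886) ≈ 73.2°.

73.2°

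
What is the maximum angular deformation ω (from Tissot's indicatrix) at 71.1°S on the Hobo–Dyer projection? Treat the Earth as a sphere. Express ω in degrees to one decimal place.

91.2°

The Hobo–Dyer projection is cylindrical equal-area with φ₀ = 37.5°. A cylindrical equal-area projection with standard parallel φ₀ has meridian scale h = cos φ / cos φ₀ and parallel scale k = cos φ₀ / cos φ (so areas are preserved, h·k = 1).
At 71.1°: h = 0.4083, k = 2.449; principal scales a = 2.449, b = 0.4083.
sin(ω/2) = (a − b)/(a + b) = 2.041/2.858 = 0.7142, so ω = 2 arcsin(0.7142) ≈ 91.2°.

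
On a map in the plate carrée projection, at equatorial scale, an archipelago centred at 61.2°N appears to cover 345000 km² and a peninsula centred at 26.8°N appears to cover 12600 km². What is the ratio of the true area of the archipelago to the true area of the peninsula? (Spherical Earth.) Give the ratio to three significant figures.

On the plate carrée, areal scale = h·k = 1 × sec φ, so true area = apparent × cos φ.
True area of archipelago: 345000 × cos(61.2°) = 345000 × 0.4818 = 166200 km².
True area of peninsula: 12600 × cos(26.8°) = 12600 × 0.8926 = 11250 km².
Ratio = 166200 / 11250 ≈ 14.8.

14.8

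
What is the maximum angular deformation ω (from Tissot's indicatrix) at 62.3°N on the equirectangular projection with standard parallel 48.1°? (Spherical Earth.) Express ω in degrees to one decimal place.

20.6°

The equidistant cylindrical projection with φ₀ = 48.1° has h = 1 (meridians true) and k = cos φ₀ / cos φ along parallels.
At 62.3°: h = 1.000, k = 1.437; principal scales a = 1.437, b = 1.000.
sin(ω/2) = (a − b)/(a + b) = 0.4367/2.437 = 0.1792, so ω = 2 arcsin(0.1792) ≈ 20.6°.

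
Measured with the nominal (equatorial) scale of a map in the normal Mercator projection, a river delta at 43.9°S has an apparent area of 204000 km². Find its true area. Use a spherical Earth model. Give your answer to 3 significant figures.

106000 km²

Mercator is conformal, so the point scale is isotropic: h = k = sec φ = 1/cos φ.
Areal scale = k² = sec²φ = 1/cos²(43.9°) = 1/0.7206² = 1.926.
True area = apparent / (areal scale) = 204000 / 1.926 ≈ 106000 km².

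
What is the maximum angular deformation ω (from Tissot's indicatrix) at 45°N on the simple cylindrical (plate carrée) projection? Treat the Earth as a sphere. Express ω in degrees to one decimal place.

For the equirectangular projection with φ₀ = 0 (plate carrée), h = 1 along meridians and k = sec φ along parallels.
At 45°: h = 1.000, k = 1.414; principal scales a = 1.414, b = 1.000.
sin(ω/2) = (a − b)/(a + b) = 0.4142/2.414 = 0.1716, so ω = 2 arcsin(0.1716) ≈ 19.8°.

19.8°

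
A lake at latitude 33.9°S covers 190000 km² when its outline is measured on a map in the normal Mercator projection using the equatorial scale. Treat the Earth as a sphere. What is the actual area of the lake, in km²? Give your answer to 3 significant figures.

131000 km²

Mercator is conformal, so the point scale is isotropic: h = k = sec φ = 1/cos φ.
Areal scale = k² = sec²φ = 1/cos²(33.9°) = 1/0.8300² = 1.452.
True area = apparent / (areal scale) = 190000 / 1.452 ≈ 131000 km².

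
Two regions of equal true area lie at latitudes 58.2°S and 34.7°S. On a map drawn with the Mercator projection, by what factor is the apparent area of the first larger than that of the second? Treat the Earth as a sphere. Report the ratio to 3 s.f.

Mercator areal scale is sec²φ.
At 58.2°: sec²(58.2°) = 1/0.5270² = 3.601.
At 34.7°: sec²(34.7°) = 1/0.8221² = 1.479.
Ratio = 3.601/1.479 = cos²(34.7°)/cos²(58.2°) ≈ 2.43.

2.43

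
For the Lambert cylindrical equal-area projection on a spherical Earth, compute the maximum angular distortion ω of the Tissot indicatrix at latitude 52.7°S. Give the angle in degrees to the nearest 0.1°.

55.1°

The Lambert cylindrical equal-area projection is the cylindrical equal-area projection with its standard parallel at the equator (φ₀ = 0). For cylindrical equal-area with standard parallel φ₀, h = cos φ / cos φ₀ and k = cos φ₀ / cos φ, so h·k = 1.
At 52.7°: h = 0.6060, k = 1.650; principal scales a = 1.650, b = 0.6060.
sin(ω/2) = (a − b)/(a + b) = 1.044/2.256 = 0.4628, so ω = 2 arcsin(0.4628) ≈ 55.1°.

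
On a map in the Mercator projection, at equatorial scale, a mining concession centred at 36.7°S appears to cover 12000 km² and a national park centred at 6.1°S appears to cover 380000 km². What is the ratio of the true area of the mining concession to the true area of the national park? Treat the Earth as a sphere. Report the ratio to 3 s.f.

0.0205

On Mercator the areal scale is sec²φ, so true area = apparent × cos²φ.
True area of mining concession: 12000 × cos²(36.7°) = 12000 × 0.6428 = 7714 km².
True area of national park: 380000 × cos²(6.1°) = 380000 × 0.9887 = 375700 km².
Ratio = 7714 / 375700 ≈ 0.0205.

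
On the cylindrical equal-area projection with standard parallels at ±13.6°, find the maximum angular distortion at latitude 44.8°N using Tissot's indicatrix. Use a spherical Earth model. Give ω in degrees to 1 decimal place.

A cylindrical equal-area projection with standard parallel φ₀ has meridian scale h = cos φ / cos φ₀ and parallel scale k = cos φ₀ / cos φ (so areas are preserved, h·k = 1).
At 44.8°: h = 0.7300, k = 1.370; principal scales a = 1.370, b = 0.7300.
sin(ω/2) = (a − b)/(a + b) = 0.6397/2.100 = 0.3047, so ω = 2 arcsin(0.3047) ≈ 35.5°.

35.5°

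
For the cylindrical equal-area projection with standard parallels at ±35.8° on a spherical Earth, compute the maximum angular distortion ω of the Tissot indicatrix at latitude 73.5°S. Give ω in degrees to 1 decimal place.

A cylindrical equal-area projection with standard parallel φ₀ has meridian scale h = cos φ / cos φ₀ and parallel scale k = cos φ₀ / cos φ (so areas are preserved, h·k = 1).
At 73.5°: h = 0.3502, k = 2.856; principal scales a = 2.856, b = 0.3502.
sin(ω/2) = (a − b)/(a + b) = 2.506/3.206 = 0.7815, so ω = 2 arcsin(0.7815) ≈ 102.8°.

102.8°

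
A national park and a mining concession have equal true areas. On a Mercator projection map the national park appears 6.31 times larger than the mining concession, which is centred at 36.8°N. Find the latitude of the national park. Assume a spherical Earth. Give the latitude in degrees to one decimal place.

71.4°

On Mercator, (apparent₁)/(apparent₂) = sec²φ₁ / sec²φ₂ when true areas are equal.
cos²φ₂ / cos²φ₁ = 6.31  ⇒  cos φ₁ = cos 36.8° / √6.31 = 0.8007/2.512 = 0.3188.
φ₁ = arccos(0.3188) ≈ 71.4°.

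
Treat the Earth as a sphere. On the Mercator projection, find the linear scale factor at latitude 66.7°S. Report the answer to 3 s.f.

For Mercator, h = k = sec φ (a conformal cylindrical projection has a single point scale, 1/cos φ).
k = 1/cos 66.7° = 1/0.3955 = 2.528.

2.53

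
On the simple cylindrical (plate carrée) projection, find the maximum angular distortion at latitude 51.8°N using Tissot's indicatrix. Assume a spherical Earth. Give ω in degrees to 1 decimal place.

27.3°

Plate carrée maps x = Rλ, y = Rφ. The meridian scale is h = 1 and the parallel scale is k = 1/cos φ = sec φ.
At 51.8°: h = 1.000, k = 1.617; principal scales a = 1.617, b = 1.000.
sin(ω/2) = (a − b)/(a + b) = 0.6171/2.617 = 0.2358, so ω = 2 arcsin(0.2358) ≈ 27.3°.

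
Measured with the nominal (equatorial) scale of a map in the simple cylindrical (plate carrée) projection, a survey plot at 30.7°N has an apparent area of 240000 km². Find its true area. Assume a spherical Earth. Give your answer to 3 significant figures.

206000 km²

In the plate carrée (x = Rλ, y = Rφ), meridians are true-scale (h = 1) and parallels are stretched by k = sec φ.
Areal scale = h·k = 1 × sec φ; at 30.7°, h = 1.000, k = 1.163, so h·k = 1.163.
True area = apparent / (areal scale) = 240000 / 1.163 ≈ 206000 km².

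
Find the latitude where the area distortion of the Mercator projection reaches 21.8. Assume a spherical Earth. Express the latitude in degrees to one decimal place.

77.6°

Mercator areal scale is sec²φ.
sec²φ = 21.8  ⇒  cos²φ = 0.04587  ⇒  cos φ = 0.2142.
φ = arccos(0.2142) ≈ 77.6°.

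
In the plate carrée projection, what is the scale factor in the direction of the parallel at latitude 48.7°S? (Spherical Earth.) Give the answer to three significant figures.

1.52

For the equirectangular projection with φ₀ = 0 (plate carrée), h = 1 along meridians and k = sec φ along parallels.
k = 1/cos 48.7° = 1/0.6600 = 1.515.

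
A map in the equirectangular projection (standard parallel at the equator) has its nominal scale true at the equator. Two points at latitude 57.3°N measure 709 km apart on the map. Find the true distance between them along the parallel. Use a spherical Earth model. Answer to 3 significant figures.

In the plate carrée (x = Rλ, y = Rφ), meridians are true-scale (h = 1) and parallels are stretched by k = sec φ.
Along the parallel at 57.3°, map distances are exaggerated by k = sec 57.3° = 1.851.
True distance = 709 / 1.851 = 709 × cos 57.3° ≈ 383 km.

383 km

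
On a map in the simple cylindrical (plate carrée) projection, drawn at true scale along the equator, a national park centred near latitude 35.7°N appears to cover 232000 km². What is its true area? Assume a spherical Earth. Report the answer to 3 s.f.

188000 km²

In the plate carrée (x = Rλ, y = Rφ), meridians are true-scale (h = 1) and parallels are stretched by k = sec φ.
Areal scale = h·k = 1 × sec φ; at 35.7°, h = 1.000, k = 1.231, so h·k = 1.231.
True area = apparent / (areal scale) = 232000 / 1.231 ≈ 188000 km².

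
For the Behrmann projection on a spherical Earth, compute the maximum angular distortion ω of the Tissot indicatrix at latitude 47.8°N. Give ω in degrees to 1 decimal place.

28.8°

Behrmann is a cylindrical equal-area projection with standard parallels at ±30°. Cylindrical equal-area (φ₀ = 30°): h = cos φ / cos 30° along meridians, k = cos 30° / cos φ along parallels; h·k = 1.
At 47.8°: h = 0.7756, k = 1.289; principal scales a = 1.289, b = 0.7756.
sin(ω/2) = (a − b)/(a + b) = 0.5136/2.065 = 0.2487, so ω = 2 arcsin(0.2487) ≈ 28.8°.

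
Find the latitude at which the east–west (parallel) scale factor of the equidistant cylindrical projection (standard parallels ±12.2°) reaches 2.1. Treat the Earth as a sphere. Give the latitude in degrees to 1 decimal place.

62.3°

With standard parallel φ₀ = 12.2°, the equirectangular projection gives x = Rλ cos φ₀, y = Rφ, so h = 1 and k = cos 12.2° / cos φ.
k = cos φ₀ / cos φ = 2.1  ⇒  cos φ = cos 12.2° / 2.1 = 0.4654.
φ = arccos(0.4654) ≈ 62.3°.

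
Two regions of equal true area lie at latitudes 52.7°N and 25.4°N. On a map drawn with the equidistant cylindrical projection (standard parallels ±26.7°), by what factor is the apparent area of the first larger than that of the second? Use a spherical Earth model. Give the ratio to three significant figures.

With standard parallel φ₀ = 26.7°, the equirectangular projection gives x = Rλ cos φ₀, y = Rφ, so h = 1 and k = cos 26.7° / cos φ.
Areal scale at 52.7°: h·k = 1.000 × 1.474 = 1.474.
Areal scale at 25.4°: h·k = 1.000 × 0.9890 = 0.9890.
Ratio = 1.474/0.9890 ≈ 1.49.

1.49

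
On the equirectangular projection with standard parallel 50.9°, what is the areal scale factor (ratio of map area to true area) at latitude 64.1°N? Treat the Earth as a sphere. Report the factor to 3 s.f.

In the equirectangular projection with standard parallel φ₀ = 50.9° (x = Rλ cos φ₀, y = Rφ), meridians are true-scale (h = 1) and the parallel scale is k = cos φ₀ / cos φ.
Areal scale = h·k = 1 × cos φ₀ / cos φ; at 64.1°, h = 1.000, k = 1.444, so h·k = 1.444.

1.44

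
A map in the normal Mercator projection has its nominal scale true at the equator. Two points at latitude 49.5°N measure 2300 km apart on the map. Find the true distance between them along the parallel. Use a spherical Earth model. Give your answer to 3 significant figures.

1490 km

Mercator is conformal, so the point scale is isotropic: h = k = sec φ = 1/cos φ.
Along the parallel at 49.5°, map distances are exaggerated by k = sec 49.5° = 1.540.
True distance = 2300 / 1.540 = 2300 × cos 49.5° ≈ 1490 km.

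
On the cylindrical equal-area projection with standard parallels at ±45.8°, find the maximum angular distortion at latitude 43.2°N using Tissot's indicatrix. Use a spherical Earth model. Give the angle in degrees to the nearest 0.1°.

For cylindrical equal-area with standard parallel φ₀, h = cos φ / cos φ₀ and k = cos φ₀ / cos φ, so h·k = 1.
At 43.2°: h = 1.046, k = 0.9564; principal scales a = 1.046, b = 0.9564.
sin(ω/2) = (a − b)/(a + b) = 0.08925/2.002 = 0.04458, so ω = 2 arcsin(0.04458) ≈ 5.1°.

5.1°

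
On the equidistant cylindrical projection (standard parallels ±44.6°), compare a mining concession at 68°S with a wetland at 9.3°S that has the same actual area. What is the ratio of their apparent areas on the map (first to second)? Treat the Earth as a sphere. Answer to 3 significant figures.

2.63

With standard parallel φ₀ = 44.6°, the equirectangular projection gives x = Rλ cos φ₀, y = Rφ, so h = 1 and k = cos 44.6° / cos φ.
Areal scale at 68°: h·k = 1.000 × 1.901 = 1.901.
Areal scale at 9.3°: h·k = 1.000 × 0.7215 = 0.7215.
Ratio = 1.901/0.7215 ≈ 2.63.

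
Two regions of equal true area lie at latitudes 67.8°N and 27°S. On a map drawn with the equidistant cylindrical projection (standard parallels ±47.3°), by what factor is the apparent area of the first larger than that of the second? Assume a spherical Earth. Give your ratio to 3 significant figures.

With standard parallel φ₀ = 47.3°, the equirectangular projection gives x = Rλ cos φ₀, y = Rφ, so h = 1 and k = cos 47.3° / cos φ.
Areal scale at 67.8°: h·k = 1.000 × 1.795 = 1.795.
Areal scale at 27°: h·k = 1.000 × 0.7611 = 0.7611.
Ratio = 1.795/0.7611 ≈ 2.36.

2.36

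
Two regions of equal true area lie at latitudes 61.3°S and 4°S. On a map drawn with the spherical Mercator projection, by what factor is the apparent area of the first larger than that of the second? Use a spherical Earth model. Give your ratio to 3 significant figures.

4.32

Mercator areal scale is sec²φ.
At 61.3°: sec²(61.3°) = 1/0.4802² = 4.336.
At 4°: sec²(4°) = 1/0.9976² = 1.005.
Ratio = 4.336/1.005 = cos²(4°)/cos²(61.3°) ≈ 4.32.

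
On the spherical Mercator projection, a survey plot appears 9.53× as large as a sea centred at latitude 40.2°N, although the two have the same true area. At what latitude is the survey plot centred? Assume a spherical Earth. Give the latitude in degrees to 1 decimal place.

75.7°

Mercator areal scale is sec²φ, so apparent-area ratio = sec²φ₁ / sec²φ₂ = cos²φ₂ / cos²φ₁.
cos²φ₂ / cos²φ₁ = 9.53  ⇒  cos φ₁ = cos 40.2° / √9.53 = 0.7638/3.087 = 0.2474.
φ₁ = arccos(0.2474) ≈ 75.7°.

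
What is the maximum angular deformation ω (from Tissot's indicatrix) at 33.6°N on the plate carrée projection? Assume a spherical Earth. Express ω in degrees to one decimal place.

In the plate carrée (x = Rλ, y = Rφ), meridians are true-scale (h = 1) and parallels are stretched by k = sec φ.
At 33.6°: h = 1.000, k = 1.201; principal scales a = 1.201, b = 1.000.
sin(ω/2) = (a − b)/(a + b) = 0.2006/2.201 = 0.09115, so ω = 2 arcsin(0.09115) ≈ 10.5°.

10.5°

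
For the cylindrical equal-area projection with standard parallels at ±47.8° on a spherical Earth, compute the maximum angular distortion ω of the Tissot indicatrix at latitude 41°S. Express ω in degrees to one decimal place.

A cylindrical equal-area projection with standard parallel φ₀ has meridian scale h = cos φ / cos φ₀ and parallel scale k = cos φ₀ / cos φ (so areas are preserved, h·k = 1).
At 41°: h = 1.124, k = 0.8900; principal scales a = 1.124, b = 0.8900.
sin(ω/2) = (a − b)/(a + b) = 0.2335/2.014 = 0.1160, so ω = 2 arcsin(0.1160) ≈ 13.3°.

13.3°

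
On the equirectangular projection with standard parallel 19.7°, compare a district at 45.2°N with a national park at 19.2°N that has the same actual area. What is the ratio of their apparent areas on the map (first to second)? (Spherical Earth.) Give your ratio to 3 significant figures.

With standard parallel φ₀ = 19.7°, the equirectangular projection gives x = Rλ cos φ₀, y = Rφ, so h = 1 and k = cos 19.7° / cos φ.
Areal scale at 45.2°: h·k = 1.000 × 1.336 = 1.336.
Areal scale at 19.2°: h·k = 1.000 × 0.9969 = 0.9969.
Ratio = 1.336/0.9969 ≈ 1.34.

1.34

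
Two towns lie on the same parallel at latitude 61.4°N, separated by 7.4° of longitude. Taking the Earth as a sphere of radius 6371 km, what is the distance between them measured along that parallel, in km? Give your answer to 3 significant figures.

394 km

Arc length along a parallel = R cos φ · Δλ (with Δλ in radians).
= 6371 × cos 61.4° × (7.4° × π/180) = 6371 × 0.4787 × 0.1292 ≈ 394 km.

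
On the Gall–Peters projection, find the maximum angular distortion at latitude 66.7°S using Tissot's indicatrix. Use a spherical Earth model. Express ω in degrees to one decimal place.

63.1°

Gall–Peters is a cylindrical equal-area projection with standard parallels at ±45°. For cylindrical equal-area with standard parallel φ₀, h = cos φ / cos φ₀ and k = cos φ₀ / cos φ, so h·k = 1.
At 66.7°: h = 0.5594, k = 1.788; principal scales a = 1.788, b = 0.5594.
sin(ω/2) = (a − b)/(a + b) = 1.228/2.347 = 0.5233, so ω = 2 arcsin(0.5233) ≈ 63.1°.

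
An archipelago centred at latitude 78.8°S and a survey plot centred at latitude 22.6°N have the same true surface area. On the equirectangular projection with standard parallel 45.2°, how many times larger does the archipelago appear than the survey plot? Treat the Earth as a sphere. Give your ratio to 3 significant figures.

With standard parallel φ₀ = 45.2°, the equirectangular projection gives x = Rλ cos φ₀, y = Rφ, so h = 1 and k = cos 45.2° / cos φ.
Areal scale at 78.8°: h·k = 1.000 × 3.628 = 3.628.
Areal scale at 22.6°: h·k = 1.000 × 0.7632 = 0.7632.
Ratio = 3.628/0.7632 ≈ 4.75.

4.75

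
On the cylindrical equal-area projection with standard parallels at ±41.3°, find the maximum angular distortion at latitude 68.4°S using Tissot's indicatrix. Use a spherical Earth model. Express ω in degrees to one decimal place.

Cylindrical equal-area (φ₀ = 41.3°): h = cos φ / cos 41.3° along meridians, k = cos 41.3° / cos φ along parallels; h·k = 1.
At 68.4°: h = 0.4900, k = 2.041; principal scales a = 2.041, b = 0.4900.
sin(ω/2) = (a − b)/(a + b) = 1.551/2.531 = 0.6128, so ω = 2 arcsin(0.6128) ≈ 75.6°.

75.6°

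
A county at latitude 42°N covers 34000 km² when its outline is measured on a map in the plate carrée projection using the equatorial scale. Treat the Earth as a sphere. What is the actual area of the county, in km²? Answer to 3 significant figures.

25300 km²

In the plate carrée (x = Rλ, y = Rφ), meridians are true-scale (h = 1) and parallels are stretched by k = sec φ.
Areal scale = h·k = 1 × sec φ; at 42°, h = 1.000, k = 1.346, so h·k = 1.346.
True area = apparent / (areal scale) = 34000 / 1.346 ≈ 25300 km².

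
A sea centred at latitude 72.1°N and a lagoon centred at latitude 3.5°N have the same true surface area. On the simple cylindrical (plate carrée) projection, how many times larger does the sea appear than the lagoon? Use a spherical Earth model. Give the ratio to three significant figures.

For the equirectangular projection with φ₀ = 0 (plate carrée), h = 1 along meridians and k = sec φ along parallels.
Areal scale at 72.1°: h·k = 1.000 × 3.254 = 3.254.
Areal scale at 3.5°: h·k = 1.000 × 1.002 = 1.002.
Ratio = 3.254/1.002 ≈ 3.25.

3.25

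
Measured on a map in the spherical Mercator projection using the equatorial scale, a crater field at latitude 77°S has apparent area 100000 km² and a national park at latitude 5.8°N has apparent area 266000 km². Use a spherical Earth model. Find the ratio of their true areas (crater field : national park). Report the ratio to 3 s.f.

0.0192

Mercator's areal exaggeration is sec²φ; hence true area = (apparent area) · cos²φ.
True area of crater field: 100000 × cos²(77°) = 100000 × 0.05060 = 5060 km².
True area of national park: 266000 × cos²(5.8°) = 266000 × 0.9898 = 263300 km².
Ratio = 5060 / 263300 ≈ 0.0192.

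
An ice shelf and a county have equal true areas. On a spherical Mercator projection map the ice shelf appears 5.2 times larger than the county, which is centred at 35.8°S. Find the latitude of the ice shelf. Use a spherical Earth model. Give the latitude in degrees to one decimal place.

69.2°

For equal true areas on Mercator, apparent areas scale as sec²φ, so the ratio is cos²φ₂ / cos²φ₁.
cos²φ₂ / cos²φ₁ = 5.2  ⇒  cos φ₁ = cos 35.8° / √5.2 = 0.8111/2.280 = 0.3557.
φ₁ = arccos(0.3557) ≈ 69.2°.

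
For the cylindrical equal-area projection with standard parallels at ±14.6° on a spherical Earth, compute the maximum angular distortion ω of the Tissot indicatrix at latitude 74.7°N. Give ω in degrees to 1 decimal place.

119.0°

Cylindrical equal-area (φ₀ = 14.6°): h = cos φ / cos 14.6° along meridians, k = cos 14.6° / cos φ along parallels; h·k = 1.
At 74.7°: h = 0.2727, k = 3.667; principal scales a = 3.667, b = 0.2727.
sin(ω/2) = (a − b)/(a + b) = 3.395/3.940 = 0.8616, so ω = 2 arcsin(0.8616) ≈ 119.0°.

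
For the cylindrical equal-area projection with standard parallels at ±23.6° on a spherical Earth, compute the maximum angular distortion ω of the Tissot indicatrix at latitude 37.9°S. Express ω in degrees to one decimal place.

17.1°

A cylindrical equal-area projection with standard parallel φ₀ has meridian scale h = cos φ / cos φ₀ and parallel scale k = cos φ₀ / cos φ (so areas are preserved, h·k = 1).
At 37.9°: h = 0.8611, k = 1.161; principal scales a = 1.161, b = 0.8611.
sin(ω/2) = (a − b)/(a + b) = 0.3002/2.022 = 0.1484, so ω = 2 arcsin(0.1484) ≈ 17.1°.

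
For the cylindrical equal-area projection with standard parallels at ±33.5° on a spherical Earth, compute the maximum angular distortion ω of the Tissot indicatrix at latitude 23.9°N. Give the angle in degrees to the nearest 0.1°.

A cylindrical equal-area projection with standard parallel φ₀ has meridian scale h = cos φ / cos φ₀ and parallel scale k = cos φ₀ / cos φ (so areas are preserved, h·k = 1).
At 23.9°: h = 1.096, k = 0.9121; principal scales a = 1.096, b = 0.9121.
sin(ω/2) = (a − b)/(a + b) = 0.1843/2.008 = 0.09175, so ω = 2 arcsin(0.09175) ≈ 10.5°.

10.5°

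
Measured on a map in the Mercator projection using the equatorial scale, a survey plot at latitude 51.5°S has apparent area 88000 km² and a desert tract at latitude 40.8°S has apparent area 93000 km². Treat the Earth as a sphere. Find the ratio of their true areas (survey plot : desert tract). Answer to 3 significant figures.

Mercator's areal exaggeration is sec²φ; hence true area = (apparent area) · cos²φ.
True area of survey plot: 88000 × cos²(51.5°) = 88000 × 0.3875 = 34100 km².
True area of desert tract: 93000 × cos²(40.8°) = 93000 × 0.5730 = 53290 km².
Ratio = 34100 / 53290 ≈ 0.640.

0.640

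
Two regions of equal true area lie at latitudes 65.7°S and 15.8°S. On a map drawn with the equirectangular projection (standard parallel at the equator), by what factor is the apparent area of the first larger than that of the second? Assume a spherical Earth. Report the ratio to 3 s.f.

For the equirectangular projection with φ₀ = 0 (plate carrée), h = 1 along meridians and k = sec φ along parallels.
Areal scale at 65.7°: h·k = 1.000 × 2.430 = 2.430.
Areal scale at 15.8°: h·k = 1.000 × 1.039 = 1.039.
Ratio = 2.430/1.039 ≈ 2.34.

2.34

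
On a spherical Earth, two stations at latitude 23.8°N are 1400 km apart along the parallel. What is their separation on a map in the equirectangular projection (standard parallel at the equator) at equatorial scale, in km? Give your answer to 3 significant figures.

Plate carrée maps x = Rλ, y = Rφ. The meridian scale is h = 1 and the parallel scale is k = 1/cos φ = sec φ.
Along the parallel, k = sec 23.8° = 1/0.9150 = 1.093.
Map distance = 1400 × 1.093 ≈ 1530 km.

1530 km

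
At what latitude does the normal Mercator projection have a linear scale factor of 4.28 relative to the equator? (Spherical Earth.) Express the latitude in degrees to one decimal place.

76.5°

Mercator scale is k = sec φ = 1/cos φ.
1/cos φ = 4.28  ⇒  cos φ = 0.2336  ⇒  φ = arccos(0.2336) ≈ 76.5°.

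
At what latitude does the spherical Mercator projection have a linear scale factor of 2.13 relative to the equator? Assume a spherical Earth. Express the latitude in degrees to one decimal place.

62.0°

Mercator scale is k = sec φ = 1/cos φ.
1/cos φ = 2.13  ⇒  cos φ = 0.4695  ⇒  φ = arccos(0.4695) ≈ 62.0°.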